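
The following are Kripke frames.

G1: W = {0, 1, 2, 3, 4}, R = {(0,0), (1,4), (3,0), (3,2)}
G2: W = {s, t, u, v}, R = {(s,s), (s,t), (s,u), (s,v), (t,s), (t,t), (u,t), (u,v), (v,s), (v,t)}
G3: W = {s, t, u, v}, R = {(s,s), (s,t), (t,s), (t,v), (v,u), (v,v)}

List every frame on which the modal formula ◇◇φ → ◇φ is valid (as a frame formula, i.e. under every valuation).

This is the axiom for a generalized confluence (Geach) condition; its first-order frame correspondent is ∀x ∀y (xR²y → ∃w (y = w ∧ xRw)).
G1: holds.
G2: fails — tR²u but no w with u=w and tRw.
G3: fails — sR²v but no w with v=w and sRw.

G1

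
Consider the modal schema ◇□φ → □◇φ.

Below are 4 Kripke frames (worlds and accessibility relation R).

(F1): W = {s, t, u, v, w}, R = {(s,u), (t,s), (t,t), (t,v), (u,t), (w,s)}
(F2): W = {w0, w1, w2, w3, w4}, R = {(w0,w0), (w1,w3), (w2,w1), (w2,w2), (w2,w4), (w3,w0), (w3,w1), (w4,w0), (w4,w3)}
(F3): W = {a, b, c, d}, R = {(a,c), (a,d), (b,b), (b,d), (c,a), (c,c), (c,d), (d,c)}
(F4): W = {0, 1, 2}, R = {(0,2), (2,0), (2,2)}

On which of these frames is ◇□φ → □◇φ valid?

Frame correspondent (Sahlqvist): ∀x ∀y ∀z (Rxy ∧ Rxz → ∃w (Ryw ∧ Rzw)) — i.e. convergence.
(F1): fails — Rtv and Rtv but v and v have no common successor.
(F2): fails — Rw2w4 and Rw2w2 but w4 and w2 have no common successor.
(F3): fails — Rbb and Rbd but b and d have no common successor.
(F4): condition met.

(F4)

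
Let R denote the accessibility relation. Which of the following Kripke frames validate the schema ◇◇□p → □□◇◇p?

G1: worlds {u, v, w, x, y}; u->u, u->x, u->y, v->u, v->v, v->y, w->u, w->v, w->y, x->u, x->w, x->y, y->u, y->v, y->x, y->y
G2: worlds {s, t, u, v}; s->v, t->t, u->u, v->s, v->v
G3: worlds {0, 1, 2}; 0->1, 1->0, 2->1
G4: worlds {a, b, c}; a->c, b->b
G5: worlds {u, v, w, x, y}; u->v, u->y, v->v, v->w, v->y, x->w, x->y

The schema corresponds to a generalized confluence (Geach) condition: ∀x ∀y ∀z ((xR²y ∧ xR²z) → ∃w (yRw ∧ zR²w)).
G1: condition met.
G2: condition met.
G3: fails — 0R²0, 0R²0 but no w with 0Rw and 0R²w.
G4: condition met.
G5: fails — uR²v, uR²w but no t with vRt and wR²t.
Valid on: G1, G2, G4.

G1, G2, G4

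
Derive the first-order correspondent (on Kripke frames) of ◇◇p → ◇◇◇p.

∀x ∀y (xR²y → ∃w (y = w ∧ xR³w))

This is a Sahlqvist (Geach-type) schema ◇^2□^0p → □^0◇^3p.
Minimal-valuation argument: fix x; take any y with xR^2y and any z with xR^0z. Set V(p) to the set of worlds R-reachable from y in exactly 0 steps. Then □^0p holds at y, so the antecedent holds at x; validity forces ◇^3p at z, giving a w with zR^3w and yR^0w.
First-order correspondent: ∀x ∀y (xR²y → ∃w (y = w ∧ xR³w)).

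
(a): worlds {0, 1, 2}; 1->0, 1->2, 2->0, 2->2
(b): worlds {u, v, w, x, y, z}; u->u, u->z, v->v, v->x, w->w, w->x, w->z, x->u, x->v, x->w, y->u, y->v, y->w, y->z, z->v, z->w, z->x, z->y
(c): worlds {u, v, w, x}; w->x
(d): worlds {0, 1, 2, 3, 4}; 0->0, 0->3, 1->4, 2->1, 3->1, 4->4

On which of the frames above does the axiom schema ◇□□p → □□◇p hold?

(b), (c)

The schema corresponds to a generalized confluence (Geach) condition: ∀x ∀y ∀z ((xRy ∧ xR²z) → ∃w (yR²w ∧ zRw)).
(a): fails — 1R0, 1R²0 but no w with 0R²w and 0Rw.
(b): condition met.
(c): condition met.
(d): fails — 0R0, 0R²1 but no w with 0R²w and 1Rw.
Valid on: (b), (c).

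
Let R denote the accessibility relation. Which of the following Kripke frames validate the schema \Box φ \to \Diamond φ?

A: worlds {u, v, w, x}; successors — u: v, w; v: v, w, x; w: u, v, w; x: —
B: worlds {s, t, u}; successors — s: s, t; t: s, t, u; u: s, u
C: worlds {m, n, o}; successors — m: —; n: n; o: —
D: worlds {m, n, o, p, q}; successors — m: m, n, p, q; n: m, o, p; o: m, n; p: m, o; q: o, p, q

B, D

This is the axiom for seriality; its first-order frame correspondent is \forall x \exists y Rxy.
A: fails — world x has no successor.
B: condition met.
C: fails — world m has no successor.
D: condition met.
Valid on: B, D.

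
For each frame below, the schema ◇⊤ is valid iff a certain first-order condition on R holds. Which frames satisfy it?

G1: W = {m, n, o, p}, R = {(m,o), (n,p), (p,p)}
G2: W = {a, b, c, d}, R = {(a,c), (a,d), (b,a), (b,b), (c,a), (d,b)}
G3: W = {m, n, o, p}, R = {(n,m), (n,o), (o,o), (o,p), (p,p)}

G2

The schema corresponds to seriality: ∀x ∃y Rxy.
G1: fails — world o has no successor.
G2: satisfies the condition.
G3: fails — world m has no successor.
Valid on: G2.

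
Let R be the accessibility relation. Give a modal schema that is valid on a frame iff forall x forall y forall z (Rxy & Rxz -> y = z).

A defining formula is ◇ψ → □ψ (the CD axiom).

◇ψ → □ψ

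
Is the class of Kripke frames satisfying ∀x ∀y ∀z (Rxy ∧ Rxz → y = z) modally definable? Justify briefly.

Yes: it is partial functionality, defined by the CD schema ◇p → □p.
Suppose ◇p→□p is valid. Take Rxy, Rxz and set V(p)={y}. Then ◇p at x, so □p at x, so p at z, i.e. z=y.

Definable; ◇p → □p defines it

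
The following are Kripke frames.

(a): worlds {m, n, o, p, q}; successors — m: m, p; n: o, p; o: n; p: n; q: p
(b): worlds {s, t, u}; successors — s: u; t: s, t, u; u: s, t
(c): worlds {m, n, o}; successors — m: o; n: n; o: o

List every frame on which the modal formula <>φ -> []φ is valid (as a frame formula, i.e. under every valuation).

The schema corresponds to partial functionality: forall x forall y forall z (Rxy & Rxz -> y = z).
(a): fails — m sees both m and p.
(b): fails — t sees both s and t.
(c): holds.
Valid on: (c).

(c)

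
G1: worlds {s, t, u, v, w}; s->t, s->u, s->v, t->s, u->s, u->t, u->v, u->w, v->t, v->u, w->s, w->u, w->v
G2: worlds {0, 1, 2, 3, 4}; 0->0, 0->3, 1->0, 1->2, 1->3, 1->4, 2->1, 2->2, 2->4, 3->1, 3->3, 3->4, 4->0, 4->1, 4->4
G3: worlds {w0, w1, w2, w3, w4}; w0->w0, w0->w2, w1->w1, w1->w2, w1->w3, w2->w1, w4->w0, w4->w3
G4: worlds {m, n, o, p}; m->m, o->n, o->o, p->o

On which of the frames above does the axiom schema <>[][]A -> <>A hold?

Frame correspondent (Sahlqvist): forall x forall y (xRy -> exists w (y R^2 w & xRw)) — i.e. a generalized confluence (Geach) condition.
G1: satisfies the condition.
G2: satisfies the condition.
G3: fails — w1Rw3 but no w with w3R²w and w1Rw.
G4: fails — oRn but no w with nR²w and oRw.
Valid on: G1, G2.

G1, G2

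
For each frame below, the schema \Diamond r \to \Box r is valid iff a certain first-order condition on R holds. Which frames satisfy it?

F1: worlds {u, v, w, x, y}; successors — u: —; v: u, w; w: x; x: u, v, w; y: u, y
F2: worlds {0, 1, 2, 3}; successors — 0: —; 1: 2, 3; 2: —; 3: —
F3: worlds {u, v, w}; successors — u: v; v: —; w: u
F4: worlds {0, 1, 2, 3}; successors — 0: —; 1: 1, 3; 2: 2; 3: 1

This is the axiom for partial functionality; its first-order frame correspondent is \forall x \forall y \forall z (Rxy \wedge Rxz \to y = z).
F1: fails — v sees both u and w.
F2: fails — 1 sees both 2 and 3.
F3: holds.
F4: fails — 1 sees both 1 and 3.

F3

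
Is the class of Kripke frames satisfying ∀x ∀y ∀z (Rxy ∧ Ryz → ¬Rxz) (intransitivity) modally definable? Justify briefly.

If a class were modally definable it would be closed under surjective bounded morphisms (Goldblatt–Thomason).
The 3-cycle (worlds a,b,c with a→b→c→a) is intransitive. Mapping every world to a single reflexive point • is a surjective bounded morphism; the reflexive point is not intransitive (R••∧R•• but R••).
Hence intransitivity is not modally definable.

Not modally definable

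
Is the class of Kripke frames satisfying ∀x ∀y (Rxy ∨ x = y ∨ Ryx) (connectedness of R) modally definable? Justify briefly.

Not modally definable

Modal frame validity is preserved under disjoint unions.
Take 4 disjoint single-world reflexive frames: each is trivially connected, but their disjoint union has 4 worlds with no edge between distinct components, so it is not connected.
Hence connectedness of R is not modally definable.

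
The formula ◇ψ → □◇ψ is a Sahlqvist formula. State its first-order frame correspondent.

the Euclidean property

Suppose ◇ψ→□◇ψ is valid. Take Rxy, Rxz and set V(ψ)={y}. Then ◇ψ at x, so □◇ψ at x, so ◇ψ at z, so some w with Rzw has ψ; w=y, i.e. Rzy. By symmetry of the argument, Ryz.
Conversely, any frame satisfying ∀x ∀y ∀z (Rxy ∧ Rxz → Ryz) validates the schema.
So the correspondent is the Euclidean property.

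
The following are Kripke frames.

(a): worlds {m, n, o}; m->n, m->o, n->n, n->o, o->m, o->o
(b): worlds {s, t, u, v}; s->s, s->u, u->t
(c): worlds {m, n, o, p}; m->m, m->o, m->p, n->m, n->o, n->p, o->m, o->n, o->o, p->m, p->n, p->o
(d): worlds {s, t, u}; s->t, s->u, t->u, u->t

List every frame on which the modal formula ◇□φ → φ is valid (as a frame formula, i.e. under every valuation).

This is the axiom for symmetry; its first-order frame correspondent is ∀x ∀y (Rxy → Ryx).
(a): fails — Rno but not Ron.
(b): fails — Rsu but not Rus.
(c): fails — Rpo but not Rop.
(d): fails — Rsu but not Rus.

none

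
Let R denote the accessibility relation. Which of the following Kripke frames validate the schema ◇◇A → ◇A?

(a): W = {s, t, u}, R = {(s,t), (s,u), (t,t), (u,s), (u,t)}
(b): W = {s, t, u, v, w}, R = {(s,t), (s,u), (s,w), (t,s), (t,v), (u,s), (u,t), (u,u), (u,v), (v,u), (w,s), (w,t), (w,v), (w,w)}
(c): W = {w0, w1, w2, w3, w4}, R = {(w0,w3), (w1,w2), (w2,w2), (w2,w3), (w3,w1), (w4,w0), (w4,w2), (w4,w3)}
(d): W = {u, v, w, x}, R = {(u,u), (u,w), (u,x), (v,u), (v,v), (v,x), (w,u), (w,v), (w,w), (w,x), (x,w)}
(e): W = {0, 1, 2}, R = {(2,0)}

Frame correspondent (Sahlqvist): ∀x ∀y (xR²y → ∃w (y = w ∧ xRw)) — i.e. a generalized confluence (Geach) condition.
(a): fails — sR²s but no w with s=w and sRw.
(b): fails — sR²s but no w* with s=w* and sRw*.
(c): fails — w0R²w1 but no w with w1=w and w0Rw.
(d): fails — uR²v but no t with v=t and uRt.
(e): ✓.

(e)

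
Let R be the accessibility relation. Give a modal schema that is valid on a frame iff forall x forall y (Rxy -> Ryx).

p → □◇p

This is symmetry; the standard corresponding axiom is B: p → □◇p.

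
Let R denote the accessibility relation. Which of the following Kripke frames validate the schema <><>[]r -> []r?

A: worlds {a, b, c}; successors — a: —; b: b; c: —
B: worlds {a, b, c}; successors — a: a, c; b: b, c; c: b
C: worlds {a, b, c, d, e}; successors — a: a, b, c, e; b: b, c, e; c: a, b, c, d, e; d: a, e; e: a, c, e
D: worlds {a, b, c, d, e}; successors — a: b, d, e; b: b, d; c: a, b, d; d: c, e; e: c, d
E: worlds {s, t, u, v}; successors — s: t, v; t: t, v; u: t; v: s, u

A

This is the axiom for a generalized confluence (Geach) condition; its first-order frame correspondent is forall x forall y forall z ((x R^2 y & xRz) -> exists w (yRw & z = w)).
A: holds.
B: fails — aR²b, aRa but no w with bRw and a=w.
C: fails — aR²b, aRa but no w with bRw and a=w.
D: fails — aR²b, aRe but no w with bRw and e=w.
E: fails — sR²u, sRv but no w with uRw and v=w.
Valid on: A.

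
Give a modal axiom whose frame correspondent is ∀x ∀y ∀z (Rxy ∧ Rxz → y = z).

◇r → □r

The condition is partial functionality. The CD schema ◇r → □r defines it.
Suppose ◇r→□r is valid. Take Rxy, Rxz and set V(r)={y}. Then ◇r at x, so □r at x, so r at z, i.e. z=y.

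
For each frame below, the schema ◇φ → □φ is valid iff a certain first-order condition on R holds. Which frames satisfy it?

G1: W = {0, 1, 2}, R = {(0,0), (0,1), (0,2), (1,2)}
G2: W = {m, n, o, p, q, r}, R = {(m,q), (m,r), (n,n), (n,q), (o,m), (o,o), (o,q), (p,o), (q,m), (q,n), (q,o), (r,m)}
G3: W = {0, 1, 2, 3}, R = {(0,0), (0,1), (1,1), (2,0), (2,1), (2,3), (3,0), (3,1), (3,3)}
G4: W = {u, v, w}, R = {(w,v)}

G4

Frame correspondent (Sahlqvist): ∀x ∀y ∀z (Rxy ∧ Rxz → y = z) — i.e. partial functionality.
G1: fails — 0 sees both 0 and 1.
G2: fails — m sees both q and r.
G3: fails — 0 sees both 0 and 1.
G4: ✓.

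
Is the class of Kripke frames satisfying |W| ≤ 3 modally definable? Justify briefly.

Modal frame validity is preserved under disjoint unions.
Any modal formula valid on each of 4 disjoint one-world frames is valid on their disjoint union (validity is preserved under disjoint unions). Each one-world frame has |W|=1≤3, but the union has |W|=4.
Hence having at most 3 worlds is not modally definable.

No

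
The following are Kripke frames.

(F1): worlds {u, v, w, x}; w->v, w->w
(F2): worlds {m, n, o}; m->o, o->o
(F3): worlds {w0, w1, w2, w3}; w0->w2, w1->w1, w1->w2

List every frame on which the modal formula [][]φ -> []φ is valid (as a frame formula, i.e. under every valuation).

This is the axiom for density; its first-order frame correspondent is forall x forall y (Rxy -> exists z (Rxz & Rzy)).
(F1): ✓.
(F2): ✓.
(F3): fails — Rw0w2 but no z with Rw0z and Rzw2.

(F1), (F2)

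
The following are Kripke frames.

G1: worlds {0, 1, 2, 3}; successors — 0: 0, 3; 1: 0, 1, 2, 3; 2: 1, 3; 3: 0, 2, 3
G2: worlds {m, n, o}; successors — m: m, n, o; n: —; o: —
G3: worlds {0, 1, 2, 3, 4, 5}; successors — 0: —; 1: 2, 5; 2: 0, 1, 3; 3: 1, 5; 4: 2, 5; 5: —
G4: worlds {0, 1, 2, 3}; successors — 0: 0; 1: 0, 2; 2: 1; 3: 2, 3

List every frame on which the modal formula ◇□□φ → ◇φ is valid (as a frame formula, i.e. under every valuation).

Frame correspondent (Sahlqvist): ∀x ∀y (xRy → ∃w (yR²w ∧ xRw)) — i.e. a generalized confluence (Geach) condition.
G1: holds.
G2: fails — mRn but no w with nR²w and mRw.
G3: fails — 1R5 but no w with 5R²w and 1Rw.
G4: holds.

G1, G4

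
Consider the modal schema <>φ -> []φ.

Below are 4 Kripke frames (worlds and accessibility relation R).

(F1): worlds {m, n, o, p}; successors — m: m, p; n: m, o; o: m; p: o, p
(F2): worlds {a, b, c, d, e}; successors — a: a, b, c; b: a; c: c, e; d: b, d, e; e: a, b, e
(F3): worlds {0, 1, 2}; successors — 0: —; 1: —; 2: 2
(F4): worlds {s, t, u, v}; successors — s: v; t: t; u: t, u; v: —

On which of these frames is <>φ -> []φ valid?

Frame correspondent (Sahlqvist): forall x forall y forall z (Rxy & Rxz -> y = z) — i.e. partial functionality.
(F1): fails — m sees both m and p.
(F2): fails — a sees both a and b.
(F3): condition met.
(F4): fails — u sees both t and u.

(F3)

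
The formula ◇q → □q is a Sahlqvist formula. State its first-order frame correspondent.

Suppose ◇q→□q is valid. Take Rxy, Rxz and set V(q)={y}. Then ◇q at x, so □q at x, so q at z, i.e. z=y.
The converse is a direct semantic check.
So the correspondent is partial functionality.

partial functionality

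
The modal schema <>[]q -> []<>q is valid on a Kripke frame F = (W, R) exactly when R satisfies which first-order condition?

convergence: forall x forall y forall z (Rxy & Rxz -> exists w (Ryw & Rzw))

Suppose ◇□q→□◇q is valid. Take Rxy, Rxz and set V(q)={w : Ryw}. Then □q at y so ◇□q at x, so □◇q at x, so ◇q at z, giving w with Rzw and Ryw.
The converse is a direct semantic check.
So the correspondent is convergence.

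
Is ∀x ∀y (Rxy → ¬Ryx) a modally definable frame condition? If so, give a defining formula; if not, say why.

Any modally definable frame class is closed under surjective bounded morphisms.
The 5-cycle (worlds 0,1,2,3,4 with 0→1→2→3→4→0) is asymmetric. Mapping every world to a single reflexive point • is a surjective bounded morphism, and the reflexive point is not asymmetric (R•• but asymmetry requires ¬R••).
So the class is not modally definable.

Not modally definable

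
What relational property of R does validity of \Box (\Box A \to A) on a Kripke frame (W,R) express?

This schema is the T□ axiom.
It corresponds to shift-reflexivity: \forall x \forall y (Rxy \to Ryy).

shift-reflexivity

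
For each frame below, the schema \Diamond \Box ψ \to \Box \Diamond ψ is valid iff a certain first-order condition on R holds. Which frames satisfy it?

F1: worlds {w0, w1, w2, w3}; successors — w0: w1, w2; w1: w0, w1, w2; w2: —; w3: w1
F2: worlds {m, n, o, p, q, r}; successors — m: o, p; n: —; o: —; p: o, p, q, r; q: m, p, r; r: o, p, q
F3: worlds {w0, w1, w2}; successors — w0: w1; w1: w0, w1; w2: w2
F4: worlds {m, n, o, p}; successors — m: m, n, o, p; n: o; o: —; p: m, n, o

This is the axiom for convergence; its first-order frame correspondent is \forall x \forall y \forall z (Rxy \wedge Rxz \to \exists w (Ryw \wedge Rzw)).
F1: fails — Rw0w1 and Rw0w2 but w1 and w2 have no common successor.
F2: fails — Rmo and Rmo but o and o have no common successor.
F3: holds.
F4: fails — Rmo and Rmo but o and o have no common successor.
Valid on: F3.

F3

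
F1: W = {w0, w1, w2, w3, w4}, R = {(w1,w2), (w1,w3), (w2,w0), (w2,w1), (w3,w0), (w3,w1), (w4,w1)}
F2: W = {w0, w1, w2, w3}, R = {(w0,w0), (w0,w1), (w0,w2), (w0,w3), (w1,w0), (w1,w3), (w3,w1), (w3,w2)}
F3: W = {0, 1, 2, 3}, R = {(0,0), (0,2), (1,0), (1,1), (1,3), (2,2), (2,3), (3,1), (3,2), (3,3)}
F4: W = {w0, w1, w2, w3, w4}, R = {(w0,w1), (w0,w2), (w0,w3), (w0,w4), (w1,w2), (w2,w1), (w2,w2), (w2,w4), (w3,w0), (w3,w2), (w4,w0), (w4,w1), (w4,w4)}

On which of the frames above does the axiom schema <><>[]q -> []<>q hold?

Frame correspondent (Sahlqvist): forall x forall y forall z ((x R^2 y & xRz) -> exists w (yRw & zRw)) — i.e. a generalized confluence (Geach) condition.
F1: fails — w1R²w0, w1Rw2 but no w with w0Rw and w2Rw.
F2: fails — w0R²w0, w0Rw2 but no w with w0Rw and w2Rw.
F3: ✓.
F4: fails — w0R²w1, w0Rw4 but no w with w1Rw and w4Rw.

F3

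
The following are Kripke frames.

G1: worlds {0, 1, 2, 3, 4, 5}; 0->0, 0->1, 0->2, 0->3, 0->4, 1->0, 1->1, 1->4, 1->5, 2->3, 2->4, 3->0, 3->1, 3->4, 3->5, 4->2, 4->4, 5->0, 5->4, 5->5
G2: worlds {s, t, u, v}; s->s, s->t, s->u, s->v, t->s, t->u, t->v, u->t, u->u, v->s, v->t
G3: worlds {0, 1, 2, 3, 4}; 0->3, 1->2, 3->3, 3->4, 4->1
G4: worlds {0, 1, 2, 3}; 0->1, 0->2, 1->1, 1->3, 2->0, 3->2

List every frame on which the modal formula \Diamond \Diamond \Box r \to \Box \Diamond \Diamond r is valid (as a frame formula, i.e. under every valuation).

G1, G2

The schema corresponds to a generalized confluence (Geach) condition: \forall x \forall y \forall z ((x R^2 y \wedge xRz) \to \exists w (yRw \wedge z R^2 w)).
G1: condition met.
G2: condition met.
G3: fails — 3R²1, 3R3 but no w with 1Rw and 3R²w.
G4: fails — 1R²1, 1R3 but no w with 1Rw and 3R²w.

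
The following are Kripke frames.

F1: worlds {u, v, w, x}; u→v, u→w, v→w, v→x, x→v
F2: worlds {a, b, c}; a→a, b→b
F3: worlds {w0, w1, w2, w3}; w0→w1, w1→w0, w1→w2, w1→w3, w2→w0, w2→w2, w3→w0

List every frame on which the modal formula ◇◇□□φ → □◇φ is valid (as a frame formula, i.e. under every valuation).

The schema corresponds to a generalized confluence (Geach) condition: ∀x ∀y ∀z ((xR²y ∧ xRz) → ∃w (yR²w ∧ zRw)).
F1: fails — uR²w, uRv but no t with wR²t and vRt.
F2: satisfies the condition.
F3: fails — w0R²w3, w0Rw1 but no w with w3R²w and w1Rw.

F2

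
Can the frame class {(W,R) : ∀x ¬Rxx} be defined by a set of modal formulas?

Any modally definable frame class is closed under surjective bounded morphisms.
The 3-cycle (worlds 0,1,2 with 0→1→2→0) is irreflexive, and the map sending every world to a single reflexive point • is a surjective bounded morphism (forth: every edge maps to (•,•); back: every world has a successor). So any modal formula valid on the 3-cycle is also valid on the reflexive point, which is not irreflexive.
So the class is not modally definable.

Not definable by any modal formula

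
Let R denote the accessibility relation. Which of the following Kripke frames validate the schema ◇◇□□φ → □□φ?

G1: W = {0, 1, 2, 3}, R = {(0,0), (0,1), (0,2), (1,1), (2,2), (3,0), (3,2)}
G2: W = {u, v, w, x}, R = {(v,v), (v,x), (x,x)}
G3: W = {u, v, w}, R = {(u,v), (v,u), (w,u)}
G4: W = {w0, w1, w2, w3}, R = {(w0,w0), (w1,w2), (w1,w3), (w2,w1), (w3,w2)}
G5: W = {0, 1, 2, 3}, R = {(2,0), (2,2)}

The schema corresponds to a generalized confluence (Geach) condition: ∀x ∀y ∀z ((xR²y ∧ xR²z) → ∃w (yR²w ∧ z = w)).
G1: fails — 0R²1, 0R²0 but no w with 1R²w and 0=w.
G2: fails — vR²x, vR²v but no t with xR²t and v=t.
G3: holds.
G4: fails — w1R²w2, w1R²w1 but no w with w2R²w and w1=w.
G5: fails — 2R²0, 2R²0 but no w with 0R²w and 0=w.
Valid on: G3.

G3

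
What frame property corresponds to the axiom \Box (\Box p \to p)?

Suppose □(□p→p) is valid. Take Rxy and set V(p)={w : Ryw}. Then at y, □p holds; since □(□p→p) at x, □p→p at y, so p at y, i.e. Ryy.
Conversely, on a frame with shift-reflexivity the schema holds at every world under every valuation.
Frame condition: \forall x \forall y (Rxy \to Ryy).

Shift-reflexivity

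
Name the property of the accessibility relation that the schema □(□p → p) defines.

shift-reflexivity: ∀x ∀y (Rxy → Ryy)

This schema is the T□ axiom.
Its frame correspondent is shift-reflexivity — ∀x ∀y (Rxy → Ryy).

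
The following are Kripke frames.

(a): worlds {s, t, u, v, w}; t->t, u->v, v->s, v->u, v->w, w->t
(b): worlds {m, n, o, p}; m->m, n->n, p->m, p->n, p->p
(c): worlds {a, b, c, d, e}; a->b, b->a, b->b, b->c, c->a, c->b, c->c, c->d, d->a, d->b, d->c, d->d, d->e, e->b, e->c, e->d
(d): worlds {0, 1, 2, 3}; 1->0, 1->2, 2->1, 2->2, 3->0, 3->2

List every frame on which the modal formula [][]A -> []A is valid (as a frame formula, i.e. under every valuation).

(b), (c)

This is the axiom for density; its first-order frame correspondent is forall x forall y (Rxy -> exists z (Rxz & Rzy)).
(a): fails — Ruv but no z with Ruz and Rzv.
(b): condition met.
(c): condition met.
(d): fails — R10 but no z with R1z and Rz0.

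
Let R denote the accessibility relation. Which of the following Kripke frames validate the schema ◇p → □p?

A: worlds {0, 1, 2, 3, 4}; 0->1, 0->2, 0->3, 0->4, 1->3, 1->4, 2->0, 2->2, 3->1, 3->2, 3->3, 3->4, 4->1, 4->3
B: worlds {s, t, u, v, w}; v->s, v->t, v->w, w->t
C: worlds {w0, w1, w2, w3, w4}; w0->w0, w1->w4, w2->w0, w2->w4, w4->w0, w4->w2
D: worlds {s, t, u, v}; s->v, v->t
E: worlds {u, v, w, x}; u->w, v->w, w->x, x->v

D, E

The schema corresponds to partial functionality: ∀x ∀y ∀z (Rxy ∧ Rxz → y = z).
A: fails — 0 sees both 1 and 2.
B: fails — v sees both s and t.
C: fails — w2 sees both w0 and w4.
D: satisfies the condition.
E: satisfies the condition.
Valid on: D, E.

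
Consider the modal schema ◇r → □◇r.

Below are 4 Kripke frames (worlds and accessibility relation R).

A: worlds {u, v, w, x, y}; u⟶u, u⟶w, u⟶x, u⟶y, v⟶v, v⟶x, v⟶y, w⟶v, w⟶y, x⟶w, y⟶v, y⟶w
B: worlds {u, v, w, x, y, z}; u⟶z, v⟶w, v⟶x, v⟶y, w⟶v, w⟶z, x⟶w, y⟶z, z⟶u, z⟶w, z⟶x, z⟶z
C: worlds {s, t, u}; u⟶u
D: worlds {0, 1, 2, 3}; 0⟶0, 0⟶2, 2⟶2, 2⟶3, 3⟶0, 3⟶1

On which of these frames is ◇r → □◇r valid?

C

Frame correspondent (Sahlqvist): ∀x ∀y ∀z (Rxy ∧ Rxz → Ryz) — i.e. the Euclidean property.
A: fails — Ruw and Ruw but not Rww.
B: fails — Rvw and Rvw but not Rww.
C: holds.
D: fails — R02 and R00 but not R20.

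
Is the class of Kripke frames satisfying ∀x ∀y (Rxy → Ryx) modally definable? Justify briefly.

This is a Sahlqvist condition; the B axiom p → □◇p defines it.
Suppose p→□◇p is valid. Take Rxy and set V(p)={x}. Then p at x, so □◇p at x, so ◇p at y, so some z with Ryz has p; z=x, i.e. Ryx.

Yes, by p → □◇p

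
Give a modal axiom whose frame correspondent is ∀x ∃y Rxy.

□s → ◇s

This is seriality; the standard corresponding axiom is D: □s → ◇s.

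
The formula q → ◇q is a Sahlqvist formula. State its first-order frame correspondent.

Equivalently (dual form): □q → q.
Suppose □q→q is valid. At any x set V(q)={w : Rxw}. Then □q holds at x, so q holds at x, i.e. Rxx.
Conversely, any frame satisfying ∀x Rxx validates the schema.
So the correspondent is reflexivity.

reflexivity: ∀x Rxx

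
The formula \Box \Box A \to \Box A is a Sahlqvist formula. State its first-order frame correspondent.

Suppose □□A→□A is valid. Take Rxy and set V(A)={w : xR²w}. Then □□A at x, so □A at x, so A at y, i.e. ∃z(Rxz∧Rzy).
Conversely, any frame satisfying \forall x \forall y (Rxy \to \exists z (Rxz \wedge Rzy)) validates the schema.
So the correspondent is density.

density: \forall x \forall y (Rxy \to \exists z (Rxz \wedge Rzy))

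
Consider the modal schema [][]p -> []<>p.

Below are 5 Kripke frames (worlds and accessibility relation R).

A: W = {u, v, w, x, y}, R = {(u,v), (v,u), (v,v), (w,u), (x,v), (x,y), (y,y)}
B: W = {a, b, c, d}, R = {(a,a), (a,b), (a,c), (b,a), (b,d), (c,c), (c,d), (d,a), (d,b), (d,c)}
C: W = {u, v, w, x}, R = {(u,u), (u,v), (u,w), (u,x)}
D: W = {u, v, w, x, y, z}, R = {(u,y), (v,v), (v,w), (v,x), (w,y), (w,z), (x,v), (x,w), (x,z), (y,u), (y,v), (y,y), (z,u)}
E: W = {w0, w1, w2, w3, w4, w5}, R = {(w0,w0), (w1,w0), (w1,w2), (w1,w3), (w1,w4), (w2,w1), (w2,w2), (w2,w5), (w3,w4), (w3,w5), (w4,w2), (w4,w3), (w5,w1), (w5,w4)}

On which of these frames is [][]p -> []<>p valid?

A, B, D, E

Frame correspondent (Sahlqvist): forall x forall z (xRz -> exists w (x R^2 w & zRw)) — i.e. a generalized confluence (Geach) condition.
A: condition met.
B: condition met.
C: fails — uRv but no t with uR²t and vRt.
D: condition met.
E: condition met.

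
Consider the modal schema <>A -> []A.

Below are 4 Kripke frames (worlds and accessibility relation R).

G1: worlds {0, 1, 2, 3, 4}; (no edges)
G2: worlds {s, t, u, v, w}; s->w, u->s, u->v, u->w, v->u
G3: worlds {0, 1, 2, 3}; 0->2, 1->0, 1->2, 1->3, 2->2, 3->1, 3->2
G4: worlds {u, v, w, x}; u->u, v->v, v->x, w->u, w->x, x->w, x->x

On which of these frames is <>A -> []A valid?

G1

This is the axiom for partial functionality; its first-order frame correspondent is forall x forall y forall z (Rxy & Rxz -> y = z).
G1: satisfies the condition.
G2: fails — u sees both s and v.
G3: fails — 1 sees both 0 and 2.
G4: fails — v sees both v and x.
Valid on: G1.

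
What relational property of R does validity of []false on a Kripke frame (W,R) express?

emptiness of R

□⊥ is valid iff no world has any successor (otherwise □⊥ fails at any world with one).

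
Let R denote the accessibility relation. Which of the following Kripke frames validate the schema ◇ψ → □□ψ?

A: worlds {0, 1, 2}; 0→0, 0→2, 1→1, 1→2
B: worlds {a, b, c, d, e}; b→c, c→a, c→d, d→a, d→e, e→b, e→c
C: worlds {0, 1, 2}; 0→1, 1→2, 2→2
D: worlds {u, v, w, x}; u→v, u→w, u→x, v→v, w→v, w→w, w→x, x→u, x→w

none

The schema corresponds to a generalized confluence (Geach) condition: ∀x ∀y ∀z ((xRy ∧ xR²z) → ∃w (y = w ∧ z = w)).
A: fails — 0R0, 0R²2 but 0 ≠ 2.
B: fails — bRc, bR²a but c ≠ a.
C: fails — 0R1, 0R²2 but 1 ≠ 2.
D: fails — uRv, uR²u but v ≠ u.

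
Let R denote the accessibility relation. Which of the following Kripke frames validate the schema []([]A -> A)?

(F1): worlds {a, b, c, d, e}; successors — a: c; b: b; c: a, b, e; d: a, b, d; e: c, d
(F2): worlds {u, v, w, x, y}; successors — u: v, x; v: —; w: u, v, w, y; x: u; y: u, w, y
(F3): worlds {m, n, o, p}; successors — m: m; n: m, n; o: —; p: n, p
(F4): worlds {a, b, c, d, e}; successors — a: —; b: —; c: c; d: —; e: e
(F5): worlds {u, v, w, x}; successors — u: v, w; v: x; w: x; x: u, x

Frame correspondent (Sahlqvist): forall x forall y (Rxy -> Ryy) — i.e. shift-reflexivity.
(F1): fails — Rec but not Rcc.
(F2): fails — Ruv but not Rvv.
(F3): satisfies the condition.
(F4): satisfies the condition.
(F5): fails — Ruv but not Rvv.

(F3), (F4)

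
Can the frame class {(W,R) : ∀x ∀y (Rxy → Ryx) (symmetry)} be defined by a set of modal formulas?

Yes: it is symmetry, defined by the B schema q → □◇q.
Suppose q→□◇q is valid. Take Rxy and set V(q)={x}. Then q at x, so □◇q at x, so ◇q at y, so some z with Ryz has q; z=x, i.e. Ryx.

Definable; q → □◇q defines it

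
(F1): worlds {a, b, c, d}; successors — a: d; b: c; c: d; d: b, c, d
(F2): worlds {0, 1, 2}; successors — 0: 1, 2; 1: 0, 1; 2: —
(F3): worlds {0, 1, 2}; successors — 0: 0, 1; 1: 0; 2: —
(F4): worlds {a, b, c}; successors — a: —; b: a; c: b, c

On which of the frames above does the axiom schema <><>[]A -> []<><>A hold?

The schema corresponds to a generalized confluence (Geach) condition: forall x forall y forall z ((x R^2 y & xRz) -> exists w (yRw & z R^2 w)).
(F1): fails — dR²b, dRb but no w with bRw and bR²w.
(F2): fails — 0R²0, 0R2 but no w with 0Rw and 2R²w.
(F3): ✓.
(F4): fails — cR²a, cRb but no w with aRw and bR²w.
Valid on: (F3).

(F3)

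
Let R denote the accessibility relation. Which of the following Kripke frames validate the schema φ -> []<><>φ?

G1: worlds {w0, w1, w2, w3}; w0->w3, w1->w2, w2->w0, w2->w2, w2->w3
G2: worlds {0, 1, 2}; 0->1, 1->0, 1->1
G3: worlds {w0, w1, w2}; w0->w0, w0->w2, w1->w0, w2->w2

This is the axiom for a generalized confluence (Geach) condition; its first-order frame correspondent is forall x forall z (xRz -> exists w (x = w & z R^2 w)).
G1: fails — w0Rw3 but no w with w0=w and w3R²w.
G2: ✓.
G3: fails — w0Rw2 but no w with w0=w and w2R²w.

G2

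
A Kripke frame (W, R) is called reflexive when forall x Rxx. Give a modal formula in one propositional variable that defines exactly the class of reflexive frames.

This is reflexivity; the standard corresponding axiom is T: □q → q.
Suppose □q→q is valid. At any x set V(q)={w : Rxw}. Then □q holds at x, so q holds at x, i.e. Rxx.

□q → q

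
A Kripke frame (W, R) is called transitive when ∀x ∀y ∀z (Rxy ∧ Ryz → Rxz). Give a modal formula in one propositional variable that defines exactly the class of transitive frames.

The condition is transitivity. The 4 schema □s → □□s defines it.
Suppose □s→□□s is valid. Take Rxy, Ryz and set V(s)={w : Rxw}. Then □s at x, so □□s at x, so □s at y, so s at z, i.e. Rxz.

□s → □□s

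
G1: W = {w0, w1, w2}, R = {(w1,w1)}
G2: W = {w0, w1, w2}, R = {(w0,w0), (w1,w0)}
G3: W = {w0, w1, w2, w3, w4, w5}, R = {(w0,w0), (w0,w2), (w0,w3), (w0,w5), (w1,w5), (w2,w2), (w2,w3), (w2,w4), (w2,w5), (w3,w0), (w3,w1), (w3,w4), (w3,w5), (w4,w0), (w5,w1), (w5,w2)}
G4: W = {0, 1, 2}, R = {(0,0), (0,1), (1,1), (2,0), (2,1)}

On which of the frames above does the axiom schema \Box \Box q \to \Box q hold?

Frame correspondent (Sahlqvist): \forall x \forall y (Rxy \to \exists z (Rxz \wedge Rzy)) — i.e. density.
G1: holds.
G2: holds.
G3: fails — Rw1w5 but no z with Rw1z and Rzw5.
G4: holds.
Valid on: G1, G2, G4.

G1, G2, G4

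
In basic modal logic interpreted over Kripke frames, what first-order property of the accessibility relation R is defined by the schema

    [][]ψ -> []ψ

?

density

Suppose □□ψ→□ψ is valid. Take Rxy and set V(ψ)={w : xR²w}. Then □□ψ at x, so □ψ at x, so ψ at y, i.e. ∃z(Rxz∧Rzy).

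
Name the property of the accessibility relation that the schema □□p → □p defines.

density

Suppose □□p→□p is valid. Take Rxy and set V(p)={w : xR²w}. Then □□p at x, so □p at x, so p at y, i.e. ∃z(Rxz∧Rzy).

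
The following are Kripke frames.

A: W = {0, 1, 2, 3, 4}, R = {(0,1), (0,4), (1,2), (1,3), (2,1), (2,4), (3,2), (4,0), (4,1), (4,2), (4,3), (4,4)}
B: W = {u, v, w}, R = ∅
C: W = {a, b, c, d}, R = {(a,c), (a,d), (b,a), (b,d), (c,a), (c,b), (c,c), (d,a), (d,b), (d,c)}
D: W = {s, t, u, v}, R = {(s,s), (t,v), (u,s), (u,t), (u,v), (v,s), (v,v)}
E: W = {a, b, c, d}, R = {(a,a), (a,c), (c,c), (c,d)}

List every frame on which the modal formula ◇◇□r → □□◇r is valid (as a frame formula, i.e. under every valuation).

B, C, D

This is the axiom for a generalized confluence (Geach) condition; its first-order frame correspondent is ∀x ∀y ∀z ((xR²y ∧ xR²z) → ∃w (yRw ∧ zRw)).
A: fails — 0R²0, 0R²1 but no w with 0Rw and 1Rw.
B: ✓.
C: ✓.
D: ✓.
E: fails — aR²a, aR²d but no w with aRw and dRw.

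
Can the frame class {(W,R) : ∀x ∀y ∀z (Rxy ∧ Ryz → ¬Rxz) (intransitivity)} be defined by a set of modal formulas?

Not modally definable

Modal frame validity is preserved under surjective bounded morphisms.
The 7-cycle (worlds w0,w1,w2,w3,w4,w5,w6 with w0→w1→w2→w3→w4→w5→w6→w0) is intransitive. Mapping every world to a single reflexive point • is a surjective bounded morphism; the reflexive point is not intransitive (R••∧R•• but R••).
So no modal formula (or set of formulas) defines exactly the intransitive frames.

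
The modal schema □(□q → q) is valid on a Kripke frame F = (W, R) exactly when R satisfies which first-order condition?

Suppose □(□q→q) is valid. Take Rxy and set V(q)={w : Ryw}. Then at y, □q holds; since □(□q→q) at x, □q→q at y, so q at y, i.e. Ryy.
The converse is a direct semantic check.
Frame condition: ∀x ∀y (Rxy → Ryy).

shift-reflexivity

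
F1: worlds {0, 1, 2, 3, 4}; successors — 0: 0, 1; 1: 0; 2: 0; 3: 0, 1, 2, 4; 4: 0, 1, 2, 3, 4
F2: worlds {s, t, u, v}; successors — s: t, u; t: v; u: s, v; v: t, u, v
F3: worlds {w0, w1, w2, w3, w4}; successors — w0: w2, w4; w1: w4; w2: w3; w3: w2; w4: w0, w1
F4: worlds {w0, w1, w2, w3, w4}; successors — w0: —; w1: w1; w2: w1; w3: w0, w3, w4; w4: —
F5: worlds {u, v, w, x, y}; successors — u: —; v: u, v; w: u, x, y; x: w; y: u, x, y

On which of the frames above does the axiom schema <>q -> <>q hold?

This is the axiom for a generalized confluence (Geach) condition; its first-order frame correspondent is forall x forall y (xRy -> exists w (y = w & xRw)).
F1: condition met.
F2: condition met.
F3: condition met.
F4: condition met.
F5: condition met.
Valid on: F1, F2, F3, F4, F5.

F1, F2, F3, F4, F5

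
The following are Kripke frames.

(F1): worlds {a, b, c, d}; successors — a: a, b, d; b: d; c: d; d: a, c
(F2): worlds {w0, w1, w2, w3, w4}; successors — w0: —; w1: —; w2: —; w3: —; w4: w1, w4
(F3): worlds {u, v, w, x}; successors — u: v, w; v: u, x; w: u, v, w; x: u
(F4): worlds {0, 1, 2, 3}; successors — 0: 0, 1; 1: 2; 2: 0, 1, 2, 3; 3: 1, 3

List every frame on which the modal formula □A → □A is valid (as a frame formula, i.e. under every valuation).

The schema corresponds to a generalized confluence (Geach) condition: ∀x ∀z (xRz → ∃w (xRw ∧ z = w)).
(F1): condition met.
(F2): condition met.
(F3): condition met.
(F4): condition met.

(F1), (F2), (F3), (F4)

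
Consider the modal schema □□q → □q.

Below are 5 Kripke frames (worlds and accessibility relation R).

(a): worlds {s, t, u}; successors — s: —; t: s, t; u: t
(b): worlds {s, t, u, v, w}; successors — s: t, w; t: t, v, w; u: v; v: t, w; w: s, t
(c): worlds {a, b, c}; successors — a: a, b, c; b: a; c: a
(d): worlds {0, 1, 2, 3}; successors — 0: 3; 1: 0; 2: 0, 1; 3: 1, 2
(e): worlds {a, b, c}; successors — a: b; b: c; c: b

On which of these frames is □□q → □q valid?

Frame correspondent (Sahlqvist): ∀x ∀y (Rxy → ∃z (Rxz ∧ Rzy)) — i.e. density.
(a): condition met.
(b): fails — Ruv but no z with Ruz and Rzv.
(c): condition met.
(d): fails — R10 but no z with R1z and Rz0.
(e): fails — Rab but no z with Raz and Rzb.

(a), (c)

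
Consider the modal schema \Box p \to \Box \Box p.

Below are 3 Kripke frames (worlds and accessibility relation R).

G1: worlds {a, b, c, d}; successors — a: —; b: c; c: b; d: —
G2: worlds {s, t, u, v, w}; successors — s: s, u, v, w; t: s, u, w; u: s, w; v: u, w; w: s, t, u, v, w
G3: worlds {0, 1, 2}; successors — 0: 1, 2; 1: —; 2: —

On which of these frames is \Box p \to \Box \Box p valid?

Frame correspondent (Sahlqvist): \forall x \forall y \forall z (Rxy \wedge Ryz \to Rxz) — i.e. transitivity.
G1: fails — Rbc and Rcb but not Rbb.
G2: fails — Ruw and Rwt but not Rut.
G3: satisfies the condition.
Valid on: G3.

G3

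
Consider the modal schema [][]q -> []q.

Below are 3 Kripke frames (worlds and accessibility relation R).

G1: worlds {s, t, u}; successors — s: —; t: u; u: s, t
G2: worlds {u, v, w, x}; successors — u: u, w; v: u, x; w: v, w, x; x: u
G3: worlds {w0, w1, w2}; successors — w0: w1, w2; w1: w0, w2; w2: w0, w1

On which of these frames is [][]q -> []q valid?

G3

The schema corresponds to density: forall x forall y (Rxy -> exists z (Rxz & Rzy)).
G1: fails — Rus but no z with Ruz and Rzs.
G2: fails — Rvx but no z with Rvz and Rzx.
G3: holds.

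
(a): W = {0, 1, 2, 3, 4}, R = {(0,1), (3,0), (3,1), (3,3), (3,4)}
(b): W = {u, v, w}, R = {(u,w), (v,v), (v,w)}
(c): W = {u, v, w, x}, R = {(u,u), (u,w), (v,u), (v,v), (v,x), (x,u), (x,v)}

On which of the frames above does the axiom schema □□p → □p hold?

The schema corresponds to density: ∀x ∀y (Rxy → ∃z (Rxz ∧ Rzy)).
(a): fails — R01 but no z with R0z and Rz1.
(b): fails — Ruw but no z with Ruz and Rzw.
(c): ✓.

(c)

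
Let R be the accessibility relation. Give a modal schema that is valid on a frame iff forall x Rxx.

□p → p

The condition is reflexivity. The T schema □p → p defines it.
Suppose □p→p is valid. At any x set V(p)={w : Rxw}. Then □p holds at x, so p holds at x, i.e. Rxx.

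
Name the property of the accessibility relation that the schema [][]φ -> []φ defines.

Density

Suppose □□φ→□φ is valid. Take Rxy and set V(φ)={w : xR²w}. Then □□φ at x, so □φ at x, so φ at y, i.e. ∃z(Rxz∧Rzy).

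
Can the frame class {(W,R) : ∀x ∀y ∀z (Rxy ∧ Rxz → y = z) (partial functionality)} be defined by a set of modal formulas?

Yes, by ◇r → □r

Yes: it is partial functionality, defined by the CD schema ◇r → □r.
Suppose ◇r→□r is valid. Take Rxy, Rxz and set V(r)={y}. Then ◇r at x, so □r at x, so r at z, i.e. z=y.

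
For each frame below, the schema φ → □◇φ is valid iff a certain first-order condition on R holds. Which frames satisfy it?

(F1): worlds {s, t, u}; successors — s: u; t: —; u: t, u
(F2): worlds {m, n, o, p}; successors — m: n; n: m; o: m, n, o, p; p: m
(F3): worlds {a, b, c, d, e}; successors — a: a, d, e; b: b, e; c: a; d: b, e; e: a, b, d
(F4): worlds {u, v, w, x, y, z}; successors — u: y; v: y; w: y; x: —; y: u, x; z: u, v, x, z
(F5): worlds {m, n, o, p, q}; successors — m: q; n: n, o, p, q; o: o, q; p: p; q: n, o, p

The schema corresponds to symmetry: ∀x ∀y (Rxy → Ryx).
(F1): fails — Rsu but not Rus.
(F2): fails — Rom but not Rmo.
(F3): fails — Rdb but not Rbd.
(F4): fails — Ryx but not Rxy.
(F5): fails — Rno but not Ron.
Valid on no frame.

none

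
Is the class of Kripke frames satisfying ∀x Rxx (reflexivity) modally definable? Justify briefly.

Definable; □p → p defines it

This is a Sahlqvist condition; the T axiom □p → p defines it.
Suppose □p→p is valid. At any x set V(p)={w : Rxw}. Then □p holds at x, so p holds at x, i.e. Rxx.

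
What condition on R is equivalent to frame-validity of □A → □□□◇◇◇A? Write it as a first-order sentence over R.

This is a Sahlqvist (Geach-type) schema ◇^0□^1A → □^3◇^3A.
Minimal-valuation argument: fix x; take any y with xR^0y and any z with xR^3z. Set V(A) to the set of worlds R-reachable from y in exactly 1 step. Then □^1A holds at y, so the antecedent holds at x; validity forces ◇^3A at z, giving a w with zR^3w and yR^1w.
First-order correspondent: ∀x ∀z (xR³z → ∃w (xRw ∧ zR³w)).

∀x ∀z (xR³z → ∃w (xRw ∧ zR³w))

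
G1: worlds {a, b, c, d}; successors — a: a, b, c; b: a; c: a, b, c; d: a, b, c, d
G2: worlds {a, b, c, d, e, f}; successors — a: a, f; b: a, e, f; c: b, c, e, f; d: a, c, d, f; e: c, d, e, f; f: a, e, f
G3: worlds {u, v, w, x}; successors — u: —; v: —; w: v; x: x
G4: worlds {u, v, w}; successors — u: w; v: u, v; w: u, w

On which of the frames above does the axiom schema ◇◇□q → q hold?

This is the axiom for a generalized confluence (Geach) condition; its first-order frame correspondent is ∀x ∀y (xR²y → ∃w (yRw ∧ x = w)).
G1: fails — bR²b but no w with bRw and b=w.
G2: fails — aR²e but no w with eRw and a=w.
G3: holds.
G4: fails — uR²u but no t with uRt and u=t.

G3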